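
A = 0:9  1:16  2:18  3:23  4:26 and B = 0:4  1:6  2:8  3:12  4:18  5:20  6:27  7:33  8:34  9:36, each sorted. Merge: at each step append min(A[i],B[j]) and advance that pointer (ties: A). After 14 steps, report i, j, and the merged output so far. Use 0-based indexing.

i=0 j=0: A[i]=9>B[j]=4 take 4, j++
i=0 j=1: A[i]=9>B[j]=6 take 6, j++
i=0 j=2: A[i]=9>B[j]=8 take 8, j++
i=0 j=3: A[i]=9<=B[j]=12 take 9, i++
i=1 j=3: A[i]=16>B[j]=12 take 12, j++
i=1 j=4: A[i]=16<=B[j]=18 take 16, i++
i=2 j=4: A[i]=18<=B[j]=18 take 18, i++
i=3 j=4: A[i]=23>B[j]=18 take 18, j++
i=3 j=5: A[i]=23>B[j]=20 take 20, j++
i=3 j=6: A[i]=23<=B[j]=27 take 23, i++
i=4 j=6: A[i]=26<=B[j]=27 take 26, i++
i=5 j=6: A done, take B[j]=27, j++
i=5 j=7: A done, take B[j]=33, j++
i=5 j=8: A done, take B[j]=34, j++

i=5, j=9, merged so far=[4, 6, 8, 9, 12, 16, 18, 18, 20, 23, 26, 27, 33, 34]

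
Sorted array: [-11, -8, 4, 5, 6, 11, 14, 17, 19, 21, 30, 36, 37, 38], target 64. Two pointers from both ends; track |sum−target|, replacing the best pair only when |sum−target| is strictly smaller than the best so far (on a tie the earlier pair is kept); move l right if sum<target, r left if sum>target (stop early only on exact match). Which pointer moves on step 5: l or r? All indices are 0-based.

l

l=0 r=13: -11+38=27 d=37 *, l++
l=1 r=13: -8+38=30 d=34 *, l++
l=2 r=13: 4+38=42 d=22 *, l++
l=3 r=13: 5+38=43 d=21 *, l++
l=4 r=13: 6+38=44 d=20 *, l++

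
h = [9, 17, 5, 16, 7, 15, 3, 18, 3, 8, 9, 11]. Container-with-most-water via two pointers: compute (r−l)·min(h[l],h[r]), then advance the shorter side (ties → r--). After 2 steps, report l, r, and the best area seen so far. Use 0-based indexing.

l=1, r=10, best area=110

[0,11] min(9,11)*11=99 best=99 * → l++
[1,11] min(17,11)*10=110 best=110 * → r--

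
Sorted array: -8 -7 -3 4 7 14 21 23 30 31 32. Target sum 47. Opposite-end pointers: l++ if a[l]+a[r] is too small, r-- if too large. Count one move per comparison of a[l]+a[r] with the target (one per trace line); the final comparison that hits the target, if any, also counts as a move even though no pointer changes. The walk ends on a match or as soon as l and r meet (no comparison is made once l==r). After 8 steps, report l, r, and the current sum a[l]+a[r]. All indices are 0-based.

l=0 r=10: -8+32=24 <47, l++
l=1 r=10: -7+32=25 <47, l++
l=2 r=10: -3+32=29 <47, l++
l=3 r=10: 4+32=36 <47, l++
l=4 r=10: 7+32=39 <47, l++
l=5 r=10: 14+32=46 <47, l++
l=6 r=10: 21+32=53 >47, r--
l=6 r=9: 21+31=52 >47, r--

l=6, r=8, sum=51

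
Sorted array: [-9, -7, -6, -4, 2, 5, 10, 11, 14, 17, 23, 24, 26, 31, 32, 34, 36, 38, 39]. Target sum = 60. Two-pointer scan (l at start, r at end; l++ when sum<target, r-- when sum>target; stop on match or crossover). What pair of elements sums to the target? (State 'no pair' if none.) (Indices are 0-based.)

(24, 36)

l=0 r=18: -9+39=30 <60, l++
l=1 r=18: -7+39=32 <60, l++
l=2 r=18: -6+39=33 <60, l++
l=3 r=18: -4+39=35 <60, l++
l=4 r=18: 2+39=41 <60, l++
l=5 r=18: 5+39=44 <60, l++
l=6 r=18: 10+39=49 <60, l++
l=7 r=18: 11+39=50 <60, l++
l=8 r=18: 14+39=53 <60, l++
l=9 r=18: 17+39=56 <60, l++
l=10 r=18: 23+39=62 >60, r--
l=10 r=17: 23+38=61 >60, r--
l=10 r=16: 23+36=59 <60, l++
l=11 r=16: 24+36=60, found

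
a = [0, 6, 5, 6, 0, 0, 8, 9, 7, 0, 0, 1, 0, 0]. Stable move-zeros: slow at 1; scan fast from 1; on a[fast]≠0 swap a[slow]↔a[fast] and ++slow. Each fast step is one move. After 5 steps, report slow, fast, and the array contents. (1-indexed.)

(s=1,f=1) a[fast]=0 → fast++
(s=1,f=2) a[fast]=6≠0 swap→a[1]=6 → slow++,fast++
(s=2,f=3) a[fast]=5≠0 swap→a[2]=5 → slow++,fast++
(s=3,f=4) a[fast]=6≠0 swap→a[3]=6 → slow++,fast++
(s=4,f=5) a[fast]=0 → fast++

slow=4, fast=6, a=[6, 5, 6, 0, 0, 0, 8, 9, 7, 0, 0, 1, 0, 0]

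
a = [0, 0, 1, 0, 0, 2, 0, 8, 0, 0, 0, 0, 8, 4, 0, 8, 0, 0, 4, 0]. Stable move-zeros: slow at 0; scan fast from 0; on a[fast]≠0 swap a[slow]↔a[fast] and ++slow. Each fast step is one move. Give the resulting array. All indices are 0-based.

[1, 2, 8, 8, 4, 8, 4, 0, 0, 0, 0, 0, 0, 0, 0, 0, 0, 0, 0, 0]

(s=0,f=0) a[fast]=0 → fast++
(s=0,f=1) a[fast]=0 → fast++
(s=0,f=2) a[fast]=1≠0 swap→a[0]=1 → slow++,fast++
(s=1,f=3) a[fast]=0 → fast++
(s=1,f=4) a[fast]=0 → fast++
(s=1,f=5) a[fast]=2≠0 swap→a[1]=2 → slow++,fast++
(s=2,f=6) a[fast]=0 → fast++
(s=2,f=7) a[fast]=8≠0 swap→a[2]=8 → slow++,fast++
(s=3,f=8) a[fast]=0 → fast++
(s=3,f=9) a[fast]=0 → fast++
(s=3,f=10) a[fast]=0 → fast++
(s=3,f=11) a[fast]=0 → fast++
(s=3,f=12) a[fast]=8≠0 swap→a[3]=8 → slow++,fast++
(s=4,f=13) a[fast]=4≠0 swap→a[4]=4 → slow++,fast++
(s=5,f=14) a[fast]=0 → fast++
(s=5,f=15) a[fast]=8≠0 swap→a[5]=8 → slow++,fast++
(s=6,f=16) a[fast]=0 → fast++
(s=6,f=17) a[fast]=0 → fast++
(s=6,f=18) a[fast]=4≠0 swap→a[6]=4 → slow++,fast++
(s=7,f=19) a[fast]=0 → fast++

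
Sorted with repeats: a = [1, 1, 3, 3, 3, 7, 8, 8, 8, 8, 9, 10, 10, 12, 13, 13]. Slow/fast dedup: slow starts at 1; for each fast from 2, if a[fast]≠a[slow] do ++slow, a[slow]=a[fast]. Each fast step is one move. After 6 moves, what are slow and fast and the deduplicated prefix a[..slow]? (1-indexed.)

(s=1,f=2) a[fast]=1=a[slow] dup → fast++
(s=1,f=3) a[fast]=3≠a[slow]=1 write a[2]=3 → slow++,fast++
(s=2,f=4) a[fast]=3=a[slow] dup → fast++
(s=2,f=5) a[fast]=3=a[slow] dup → fast++
(s=2,f=6) a[fast]=7≠a[slow]=3 write a[3]=7 → slow++,fast++
(s=3,f=7) a[fast]=8≠a[slow]=7 write a[4]=8 → slow++,fast++

slow=4, fast=8, prefix=[1, 3, 7, 8]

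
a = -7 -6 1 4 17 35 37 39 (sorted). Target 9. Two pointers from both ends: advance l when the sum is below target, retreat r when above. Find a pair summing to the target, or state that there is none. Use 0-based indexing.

no pair

[0,7] -7+39=32 >9 → r--
[0,6] -7+37=30 >9 → r--
[0,5] -7+35=28 >9 → r--
[0,4] -7+17=10 >9 → r--
[0,3] -7+4=-3 <9 → l++
[1,3] -6+4=-2 <9 → l++
[2,3] 1+4=5 <9 → l++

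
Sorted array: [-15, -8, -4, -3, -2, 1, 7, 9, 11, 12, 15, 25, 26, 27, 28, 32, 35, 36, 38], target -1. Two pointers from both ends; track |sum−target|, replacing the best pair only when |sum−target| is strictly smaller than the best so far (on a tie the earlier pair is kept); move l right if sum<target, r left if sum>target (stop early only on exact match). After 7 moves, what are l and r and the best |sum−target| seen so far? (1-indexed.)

l=1 r=19: -15+38=23 d=24 *, r--
l=1 r=18: -15+36=21 d=22 *, r--
l=1 r=17: -15+35=20 d=21 *, r--
l=1 r=16: -15+32=17 d=18 *, r--
l=1 r=15: -15+28=13 d=14 *, r--
l=1 r=14: -15+27=12 d=13 *, r--
l=1 r=13: -15+26=11 d=12 *, r--

l=1, r=12, best |Δ|=12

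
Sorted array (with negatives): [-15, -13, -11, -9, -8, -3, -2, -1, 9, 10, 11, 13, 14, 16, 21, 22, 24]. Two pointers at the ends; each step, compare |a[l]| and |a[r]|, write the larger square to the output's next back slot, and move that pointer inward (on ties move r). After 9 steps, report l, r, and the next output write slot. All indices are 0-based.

l=2, r=9, next write slot=7

l=0 r=16: |-15|<=|24| out[16]=576, r--
l=0 r=15: |-15|<=|22| out[15]=484, r--
l=0 r=14: |-15|<=|21| out[14]=441, r--
l=0 r=13: |-15|<=|16| out[13]=256, r--
l=0 r=12: |-15|>|14| out[12]=225, l++
l=1 r=12: |-13|<=|14| out[11]=196, r--
l=1 r=11: |-13|<=|13| out[10]=169, r--
l=1 r=10: |-13|>|11| out[9]=169, l++
l=2 r=10: |-11|<=|11| out[8]=121, r--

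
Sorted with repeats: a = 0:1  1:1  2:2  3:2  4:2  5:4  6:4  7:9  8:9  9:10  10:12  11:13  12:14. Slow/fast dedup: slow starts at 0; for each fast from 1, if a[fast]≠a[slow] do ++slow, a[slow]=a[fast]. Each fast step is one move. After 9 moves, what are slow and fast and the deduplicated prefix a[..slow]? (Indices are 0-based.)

(s=0,f=1) a[fast]=1=a[slow] dup → fast++
(s=0,f=2) a[fast]=2≠a[slow]=1 write a[1]=2 → slow++,fast++
(s=1,f=3) a[fast]=2=a[slow] dup → fast++
(s=1,f=4) a[fast]=2=a[slow] dup → fast++
(s=1,f=5) a[fast]=4≠a[slow]=2 write a[2]=4 → slow++,fast++
(s=2,f=6) a[fast]=4=a[slow] dup → fast++
(s=2,f=7) a[fast]=9≠a[slow]=4 write a[3]=9 → slow++,fast++
(s=3,f=8) a[fast]=9=a[slow] dup → fast++
(s=3,f=9) a[fast]=10≠a[slow]=9 write a[4]=10 → slow++,fast++

slow=4, fast=10, prefix=[1, 2, 4, 9, 10]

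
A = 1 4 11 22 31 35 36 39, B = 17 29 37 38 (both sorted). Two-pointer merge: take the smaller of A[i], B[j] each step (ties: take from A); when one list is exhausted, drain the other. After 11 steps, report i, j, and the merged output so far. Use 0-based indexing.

i=0 j=0: A[i]=1<=B[j]=17 take 1, i++
i=1 j=0: A[i]=4<=B[j]=17 take 4, i++
i=2 j=0: A[i]=11<=B[j]=17 take 11, i++
i=3 j=0: A[i]=22>B[j]=17 take 17, j++
i=3 j=1: A[i]=22<=B[j]=29 take 22, i++
i=4 j=1: A[i]=31>B[j]=29 take 29, j++
i=4 j=2: A[i]=31<=B[j]=37 take 31, i++
i=5 j=2: A[i]=35<=B[j]=37 take 35, i++
i=6 j=2: A[i]=36<=B[j]=37 take 36, i++
i=7 j=2: A[i]=39>B[j]=37 take 37, j++
i=7 j=3: A[i]=39>B[j]=38 take 38, j++

i=7, j=4, merged so far=[1, 4, 11, 17, 22, 29, 31, 35, 36, 37, 38]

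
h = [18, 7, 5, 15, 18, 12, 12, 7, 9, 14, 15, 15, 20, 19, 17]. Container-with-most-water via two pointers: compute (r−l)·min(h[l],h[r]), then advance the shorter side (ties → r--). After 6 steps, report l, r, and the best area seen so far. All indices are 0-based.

[0,14] min(18,17)*14=238 best=238 * → r--
[0,13] min(18,19)*13=234 best=238 → l++
[1,13] min(7,19)*12=84 best=238 → l++
[2,13] min(5,19)*11=55 best=238 → l++
[3,13] min(15,19)*10=150 best=238 → l++
[4,13] min(18,19)*9=162 best=238 → l++

l=5, r=13, best area=238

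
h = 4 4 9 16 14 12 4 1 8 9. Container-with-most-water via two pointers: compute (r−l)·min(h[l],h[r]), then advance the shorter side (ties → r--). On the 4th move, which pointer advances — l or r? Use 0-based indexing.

r

[0,9] min(4,9)*9=36 best=36 * → l++
[1,9] min(4,9)*8=32 best=36 → l++
[2,9] min(9,9)*7=63 best=63 * → r--
[2,8] min(9,8)*6=48 best=63 → r--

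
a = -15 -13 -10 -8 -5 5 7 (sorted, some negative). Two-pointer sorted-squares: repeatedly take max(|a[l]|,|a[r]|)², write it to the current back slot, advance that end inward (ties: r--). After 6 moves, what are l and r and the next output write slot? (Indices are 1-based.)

l=5, r=5, next write slot=1

l=1 r=7: |-15|>|7| out[7]=225, l++
l=2 r=7: |-13|>|7| out[6]=169, l++
l=3 r=7: |-10|>|7| out[5]=100, l++
l=4 r=7: |-8|>|7| out[4]=64, l++
l=5 r=7: |-5|<=|7| out[3]=49, r--
l=5 r=6: |-5|<=|5| out[2]=25, r--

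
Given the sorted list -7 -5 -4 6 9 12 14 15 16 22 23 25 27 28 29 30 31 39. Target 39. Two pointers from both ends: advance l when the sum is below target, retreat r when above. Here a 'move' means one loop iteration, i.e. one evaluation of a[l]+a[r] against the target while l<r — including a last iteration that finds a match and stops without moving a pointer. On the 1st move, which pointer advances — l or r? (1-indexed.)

l

[1,18] -7+39=32 <39 → l++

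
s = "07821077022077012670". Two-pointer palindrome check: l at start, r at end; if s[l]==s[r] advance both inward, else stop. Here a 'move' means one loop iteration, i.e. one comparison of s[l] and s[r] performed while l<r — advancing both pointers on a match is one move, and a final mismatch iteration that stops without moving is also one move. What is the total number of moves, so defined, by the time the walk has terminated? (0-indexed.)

l=0 r=19: '0'=='0', l++,r--
l=1 r=18: '7'=='7', l++,r--
l=2 r=17: '8'!='6', stop

3 moves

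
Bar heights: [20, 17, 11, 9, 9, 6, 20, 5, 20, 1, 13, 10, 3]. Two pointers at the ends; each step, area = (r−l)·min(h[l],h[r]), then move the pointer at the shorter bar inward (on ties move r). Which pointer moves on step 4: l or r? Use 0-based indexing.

r

l=0 r=12: min(20,3)*12=36 best=36 *, r--
l=0 r=11: min(20,10)*11=110 best=110 *, r--
l=0 r=10: min(20,13)*10=130 best=130 *, r--
l=0 r=9: min(20,1)*9=9 best=130, r--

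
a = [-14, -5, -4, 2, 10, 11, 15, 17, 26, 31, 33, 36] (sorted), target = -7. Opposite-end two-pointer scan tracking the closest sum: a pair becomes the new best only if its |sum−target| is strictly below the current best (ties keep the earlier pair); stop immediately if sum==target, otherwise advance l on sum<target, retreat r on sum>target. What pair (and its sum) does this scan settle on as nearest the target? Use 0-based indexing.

pair (-5, -4) with sum -9 (|Δ|=2)

[0,11] -14+36=22 d=29 * → r--
[0,10] -14+33=19 d=26 * → r--
[0,9] -14+31=17 d=24 * → r--
[0,8] -14+26=12 d=19 * → r--
[0,7] -14+17=3 d=10 * → r--
[0,6] -14+15=1 d=8 * → r--
[0,5] -14+11=-3 d=4 * → r--
[0,4] -14+10=-4 d=3 * → r--
[0,3] -14+2=-12 d=5 → l++
[1,3] -5+2=-3 d=4 → r--
[1,2] -5+-4=-9 d=2 * → l++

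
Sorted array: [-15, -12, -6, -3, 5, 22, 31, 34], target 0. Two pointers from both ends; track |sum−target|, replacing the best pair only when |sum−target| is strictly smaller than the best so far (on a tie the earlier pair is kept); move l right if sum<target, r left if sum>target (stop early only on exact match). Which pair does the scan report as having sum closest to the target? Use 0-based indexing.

[0,7] -15+34=19 d=19 * → r--
[0,6] -15+31=16 d=16 * → r--
[0,5] -15+22=7 d=7 * → r--
[0,4] -15+5=-10 d=10 → l++
[1,4] -12+5=-7 d=7 → l++
[2,4] -6+5=-1 d=1 * → l++
[3,4] -3+5=2 d=2 → r--

pair (-6, 5) with sum -1 (|Δ|=1)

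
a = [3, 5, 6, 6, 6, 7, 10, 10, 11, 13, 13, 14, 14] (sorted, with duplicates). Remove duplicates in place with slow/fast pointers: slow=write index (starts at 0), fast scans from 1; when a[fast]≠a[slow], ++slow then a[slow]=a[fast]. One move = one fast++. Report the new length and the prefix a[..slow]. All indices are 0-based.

length 8; prefix = [3, 5, 6, 7, 10, 11, 13, 14]

(s=0,f=1) a[fast]=5≠a[slow]=3 write a[1]=5 → slow++,fast++
(s=1,f=2) a[fast]=6≠a[slow]=5 write a[2]=6 → slow++,fast++
(s=2,f=3) a[fast]=6=a[slow] dup → fast++
(s=2,f=4) a[fast]=6=a[slow] dup → fast++
(s=2,f=5) a[fast]=7≠a[slow]=6 write a[3]=7 → slow++,fast++
(s=3,f=6) a[fast]=10≠a[slow]=7 write a[4]=10 → slow++,fast++
(s=4,f=7) a[fast]=10=a[slow] dup → fast++
(s=4,f=8) a[fast]=11≠a[slow]=10 write a[5]=11 → slow++,fast++
(s=5,f=9) a[fast]=13≠a[slow]=11 write a[6]=13 → slow++,fast++
(s=6,f=10) a[fast]=13=a[slow] dup → fast++
(s=6,f=11) a[fast]=14≠a[slow]=13 write a[7]=14 → slow++,fast++
(s=7,f=12) a[fast]=14=a[slow] dup → fast++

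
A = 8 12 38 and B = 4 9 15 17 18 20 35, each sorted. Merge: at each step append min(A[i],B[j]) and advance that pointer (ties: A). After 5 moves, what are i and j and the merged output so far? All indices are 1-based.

i=1 j=1: A[i]=8>B[j]=4 take 4, j++
i=1 j=2: A[i]=8<=B[j]=9 take 8, i++
i=2 j=2: A[i]=12>B[j]=9 take 9, j++
i=2 j=3: A[i]=12<=B[j]=15 take 12, i++
i=3 j=3: A[i]=38>B[j]=15 take 15, j++

i=3, j=4, merged so far=[4, 8, 9, 12, 15]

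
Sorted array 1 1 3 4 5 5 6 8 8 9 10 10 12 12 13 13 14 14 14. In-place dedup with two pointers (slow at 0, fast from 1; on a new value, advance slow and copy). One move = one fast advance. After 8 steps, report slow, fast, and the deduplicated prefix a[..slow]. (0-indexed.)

(s=0,f=1) a[fast]=1=a[slow] dup → fast++
(s=0,f=2) a[fast]=3≠a[slow]=1 write a[1]=3 → slow++,fast++
(s=1,f=3) a[fast]=4≠a[slow]=3 write a[2]=4 → slow++,fast++
(s=2,f=4) a[fast]=5≠a[slow]=4 write a[3]=5 → slow++,fast++
(s=3,f=5) a[fast]=5=a[slow] dup → fast++
(s=3,f=6) a[fast]=6≠a[slow]=5 write a[4]=6 → slow++,fast++
(s=4,f=7) a[fast]=8≠a[slow]=6 write a[5]=8 → slow++,fast++
(s=5,f=8) a[fast]=8=a[slow] dup → fast++

slow=5, fast=9, prefix=[1, 3, 4, 5, 6, 8]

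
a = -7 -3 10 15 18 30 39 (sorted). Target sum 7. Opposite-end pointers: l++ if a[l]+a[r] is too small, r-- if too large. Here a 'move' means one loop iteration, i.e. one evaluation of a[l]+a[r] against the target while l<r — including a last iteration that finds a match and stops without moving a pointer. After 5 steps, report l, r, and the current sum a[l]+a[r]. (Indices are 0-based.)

l=0 r=6: -7+39=32 >7, r--
l=0 r=5: -7+30=23 >7, r--
l=0 r=4: -7+18=11 >7, r--
l=0 r=3: -7+15=8 >7, r--
l=0 r=2: -7+10=3 <7, l++

l=1, r=2, sum=7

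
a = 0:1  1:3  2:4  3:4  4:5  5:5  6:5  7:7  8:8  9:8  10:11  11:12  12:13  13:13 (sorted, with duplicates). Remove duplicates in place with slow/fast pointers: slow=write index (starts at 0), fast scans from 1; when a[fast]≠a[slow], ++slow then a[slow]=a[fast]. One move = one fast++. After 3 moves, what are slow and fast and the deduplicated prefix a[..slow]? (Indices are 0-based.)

(s=0,f=1) a[fast]=3≠a[slow]=1 write a[1]=3 → slow++,fast++
(s=1,f=2) a[fast]=4≠a[slow]=3 write a[2]=4 → slow++,fast++
(s=2,f=3) a[fast]=4=a[slow] dup → fast++

slow=2, fast=4, prefix=[1, 3, 4]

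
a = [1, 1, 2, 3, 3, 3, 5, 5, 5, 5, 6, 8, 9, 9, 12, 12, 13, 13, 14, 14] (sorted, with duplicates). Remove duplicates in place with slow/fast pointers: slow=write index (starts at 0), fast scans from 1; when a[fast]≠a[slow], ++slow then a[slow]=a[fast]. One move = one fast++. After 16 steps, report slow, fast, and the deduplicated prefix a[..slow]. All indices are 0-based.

slow=0 fast=1: a[fast]=1=a[slow] dup, fast++
slow=0 fast=2: a[fast]=2≠a[slow]=1 write a[1]=2, slow++,fast++
slow=1 fast=3: a[fast]=3≠a[slow]=2 write a[2]=3, slow++,fast++
slow=2 fast=4: a[fast]=3=a[slow] dup, fast++
slow=2 fast=5: a[fast]=3=a[slow] dup, fast++
slow=2 fast=6: a[fast]=5≠a[slow]=3 write a[3]=5, slow++,fast++
slow=3 fast=7: a[fast]=5=a[slow] dup, fast++
slow=3 fast=8: a[fast]=5=a[slow] dup, fast++
slow=3 fast=9: a[fast]=5=a[slow] dup, fast++
slow=3 fast=10: a[fast]=6≠a[slow]=5 write a[4]=6, slow++,fast++
slow=4 fast=11: a[fast]=8≠a[slow]=6 write a[5]=8, slow++,fast++
slow=5 fast=12: a[fast]=9≠a[slow]=8 write a[6]=9, slow++,fast++
slow=6 fast=13: a[fast]=9=a[slow] dup, fast++
slow=6 fast=14: a[fast]=12≠a[slow]=9 write a[7]=12, slow++,fast++
slow=7 fast=15: a[fast]=12=a[slow] dup, fast++
slow=7 fast=16: a[fast]=13≠a[slow]=12 write a[8]=13, slow++,fast++

slow=8, fast=17, prefix=[1, 2, 3, 5, 6, 8, 9, 12, 13]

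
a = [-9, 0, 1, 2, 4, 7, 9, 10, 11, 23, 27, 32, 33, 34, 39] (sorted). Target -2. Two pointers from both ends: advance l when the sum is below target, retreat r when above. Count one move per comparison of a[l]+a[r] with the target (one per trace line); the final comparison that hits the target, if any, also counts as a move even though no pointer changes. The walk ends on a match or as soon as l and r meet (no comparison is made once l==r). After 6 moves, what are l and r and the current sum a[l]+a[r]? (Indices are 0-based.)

l=0, r=8, sum=2

[0,14] -9+39=30 >-2 → r--
[0,13] -9+34=25 >-2 → r--
[0,12] -9+33=24 >-2 → r--
[0,11] -9+32=23 >-2 → r--
[0,10] -9+27=18 >-2 → r--
[0,9] -9+23=14 >-2 → r--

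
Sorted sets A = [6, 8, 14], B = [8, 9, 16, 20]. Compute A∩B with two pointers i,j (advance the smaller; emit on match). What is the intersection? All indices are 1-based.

[i=1,j=1] 6<8 → i++
[i=2,j=1] 8==8 emit → i++,j++
[i=3,j=2] 14>9 → j++
[i=3,j=3] 14<16 → i++

intersection = [8]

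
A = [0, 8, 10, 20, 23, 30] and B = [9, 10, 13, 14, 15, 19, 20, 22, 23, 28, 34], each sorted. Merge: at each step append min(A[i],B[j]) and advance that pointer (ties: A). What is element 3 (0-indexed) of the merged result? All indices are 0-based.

merged[3] = 10

[i=0,j=0] A[i]=0<=B[j]=9 take 0 → i++
[i=1,j=0] A[i]=8<=B[j]=9 take 8 → i++
[i=2,j=0] A[i]=10>B[j]=9 take 9 → j++
[i=2,j=1] A[i]=10<=B[j]=10 take 10 → i++
[i=3,j=1] A[i]=20>B[j]=10 take 10 → j++
[i=3,j=2] A[i]=20>B[j]=13 take 13 → j++
[i=3,j=3] A[i]=20>B[j]=14 take 14 → j++
[i=3,j=4] A[i]=20>B[j]=15 take 15 → j++
[i=3,j=5] A[i]=20>B[j]=19 take 19 → j++
[i=3,j=6] A[i]=20<=B[j]=20 take 20 → i++
[i=4,j=6] A[i]=23>B[j]=20 take 20 → j++
[i=4,j=7] A[i]=23>B[j]=22 take 22 → j++
[i=4,j=8] A[i]=23<=B[j]=23 take 23 → i++
[i=5,j=8] A[i]=30>B[j]=23 take 23 → j++
[i=5,j=9] A[i]=30>B[j]=28 take 28 → j++
[i=5,j=10] A[i]=30<=B[j]=34 take 30 → i++
[i=6,j=10] A done, take B[j]=34 → j++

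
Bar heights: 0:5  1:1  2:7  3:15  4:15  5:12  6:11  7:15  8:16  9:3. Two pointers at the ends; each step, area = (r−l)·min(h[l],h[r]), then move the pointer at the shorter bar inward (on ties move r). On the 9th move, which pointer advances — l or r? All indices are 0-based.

[0,9] min(5,3)*9=27 best=27 * → r--
[0,8] min(5,16)*8=40 best=40 * → l++
[1,8] min(1,16)*7=7 best=40 → l++
[2,8] min(7,16)*6=42 best=42 * → l++
[3,8] min(15,16)*5=75 best=75 * → l++
[4,8] min(15,16)*4=60 best=75 → l++
[5,8] min(12,16)*3=36 best=75 → l++
[6,8] min(11,16)*2=22 best=75 → l++
[7,8] min(15,16)*1=15 best=75 → l++

l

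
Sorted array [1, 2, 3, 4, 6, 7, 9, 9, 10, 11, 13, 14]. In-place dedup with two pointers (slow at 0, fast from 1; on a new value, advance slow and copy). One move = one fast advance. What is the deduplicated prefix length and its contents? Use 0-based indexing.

length 11; prefix = [1, 2, 3, 4, 6, 7, 9, 10, 11, 13, 14]

slow=0 fast=1: a[fast]=2≠a[slow]=1 write a[1]=2, slow++,fast++
slow=1 fast=2: a[fast]=3≠a[slow]=2 write a[2]=3, slow++,fast++
slow=2 fast=3: a[fast]=4≠a[slow]=3 write a[3]=4, slow++,fast++
slow=3 fast=4: a[fast]=6≠a[slow]=4 write a[4]=6, slow++,fast++
slow=4 fast=5: a[fast]=7≠a[slow]=6 write a[5]=7, slow++,fast++
slow=5 fast=6: a[fast]=9≠a[slow]=7 write a[6]=9, slow++,fast++
slow=6 fast=7: a[fast]=9=a[slow] dup, fast++
slow=6 fast=8: a[fast]=10≠a[slow]=9 write a[7]=10, slow++,fast++
slow=7 fast=9: a[fast]=11≠a[slow]=10 write a[8]=11, slow++,fast++
slow=8 fast=10: a[fast]=13≠a[slow]=11 write a[9]=13, slow++,fast++
slow=9 fast=11: a[fast]=14≠a[slow]=13 write a[10]=14, slow++,fast++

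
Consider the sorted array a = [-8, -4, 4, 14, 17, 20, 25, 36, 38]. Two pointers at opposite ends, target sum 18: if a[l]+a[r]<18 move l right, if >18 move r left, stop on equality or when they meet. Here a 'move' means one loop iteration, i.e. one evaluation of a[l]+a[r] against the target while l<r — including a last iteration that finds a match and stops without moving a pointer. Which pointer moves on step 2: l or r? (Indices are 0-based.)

l=0 r=8: -8+38=30 >18, r--
l=0 r=7: -8+36=28 >18, r--

r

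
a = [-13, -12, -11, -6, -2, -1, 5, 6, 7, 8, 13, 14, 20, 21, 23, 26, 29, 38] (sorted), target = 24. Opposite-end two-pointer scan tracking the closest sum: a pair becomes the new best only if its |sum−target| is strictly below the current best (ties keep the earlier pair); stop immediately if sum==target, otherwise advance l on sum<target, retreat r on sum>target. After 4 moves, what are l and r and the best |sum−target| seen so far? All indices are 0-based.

l=3, r=16, best |Δ|=1

[0,17] -13+38=25 d=1 * → r--
[0,16] -13+29=16 d=8 → l++
[1,16] -12+29=17 d=7 → l++
[2,16] -11+29=18 d=6 → l++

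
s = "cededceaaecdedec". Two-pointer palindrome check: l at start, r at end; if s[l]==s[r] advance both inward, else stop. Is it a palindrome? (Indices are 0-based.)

l=0 r=15: 'c'=='c', l++,r--
l=1 r=14: 'e'=='e', l++,r--
l=2 r=13: 'd'=='d', l++,r--
l=3 r=12: 'e'=='e', l++,r--
l=4 r=11: 'd'=='d', l++,r--
l=5 r=10: 'c'=='c', l++,r--
l=6 r=9: 'e'=='e', l++,r--
l=7 r=8: 'a'=='a', l++,r--

palindrome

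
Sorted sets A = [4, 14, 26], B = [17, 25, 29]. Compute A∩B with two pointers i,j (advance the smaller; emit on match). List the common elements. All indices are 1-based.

i=1 j=1: 4<17, i++
i=2 j=1: 14<17, i++
i=3 j=1: 26>17, j++
i=3 j=2: 26>25, j++
i=3 j=3: 26<29, i++

intersection = []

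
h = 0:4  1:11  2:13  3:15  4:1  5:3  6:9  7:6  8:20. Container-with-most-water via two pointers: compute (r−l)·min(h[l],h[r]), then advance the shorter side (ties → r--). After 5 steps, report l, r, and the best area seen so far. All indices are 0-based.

l=0 r=8: min(4,20)*8=32 best=32 *, l++
l=1 r=8: min(11,20)*7=77 best=77 *, l++
l=2 r=8: min(13,20)*6=78 best=78 *, l++
l=3 r=8: min(15,20)*5=75 best=78, l++
l=4 r=8: min(1,20)*4=4 best=78, l++

l=5, r=8, best area=78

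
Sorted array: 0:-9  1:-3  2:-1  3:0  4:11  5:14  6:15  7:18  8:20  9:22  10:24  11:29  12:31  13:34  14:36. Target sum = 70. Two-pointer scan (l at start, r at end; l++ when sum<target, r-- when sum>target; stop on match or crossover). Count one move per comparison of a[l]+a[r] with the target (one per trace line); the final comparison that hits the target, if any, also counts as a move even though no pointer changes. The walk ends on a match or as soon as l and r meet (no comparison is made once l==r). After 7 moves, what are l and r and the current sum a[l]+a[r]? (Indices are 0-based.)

l=0 r=14: -9+36=27 <70, l++
l=1 r=14: -3+36=33 <70, l++
l=2 r=14: -1+36=35 <70, l++
l=3 r=14: 0+36=36 <70, l++
l=4 r=14: 11+36=47 <70, l++
l=5 r=14: 14+36=50 <70, l++
l=6 r=14: 15+36=51 <70, l++

l=7, r=14, sum=54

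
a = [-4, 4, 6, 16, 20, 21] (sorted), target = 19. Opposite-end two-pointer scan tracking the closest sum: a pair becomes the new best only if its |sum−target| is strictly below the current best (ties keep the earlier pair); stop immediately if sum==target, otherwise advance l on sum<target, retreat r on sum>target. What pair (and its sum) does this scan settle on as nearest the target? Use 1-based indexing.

pair (4, 16) with sum 20 (|Δ|=1)

l=1 r=6: -4+21=17 d=2 *, l++
l=2 r=6: 4+21=25 d=6, r--
l=2 r=5: 4+20=24 d=5, r--
l=2 r=4: 4+16=20 d=1 *, r--
l=2 r=3: 4+6=10 d=9, l++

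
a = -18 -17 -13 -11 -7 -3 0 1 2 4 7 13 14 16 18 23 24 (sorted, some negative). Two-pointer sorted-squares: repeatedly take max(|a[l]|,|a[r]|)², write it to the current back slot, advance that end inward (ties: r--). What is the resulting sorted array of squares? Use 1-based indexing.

[0, 1, 4, 9, 16, 49, 49, 121, 169, 169, 196, 256, 289, 324, 324, 529, 576]

[1,17] |-18|<=|24| out[17]=576 → r--
[1,16] |-18|<=|23| out[16]=529 → r--
[1,15] |-18|<=|18| out[15]=324 → r--
[1,14] |-18|>|16| out[14]=324 → l++
[2,14] |-17|>|16| out[13]=289 → l++
[3,14] |-13|<=|16| out[12]=256 → r--
[3,13] |-13|<=|14| out[11]=196 → r--
[3,12] |-13|<=|13| out[10]=169 → r--
[3,11] |-13|>|7| out[9]=169 → l++
[4,11] |-11|>|7| out[8]=121 → l++
[5,11] |-7|<=|7| out[7]=49 → r--
[5,10] |-7|>|4| out[6]=49 → l++
[6,10] |-3|<=|4| out[5]=16 → r--
[6,9] |-3|>|2| out[4]=9 → l++
[7,9] |0|<=|2| out[3]=4 → r--
[7,8] |0|<=|1| out[2]=1 → r--
[7,7] |0|<=|0| out[1]=0 → r--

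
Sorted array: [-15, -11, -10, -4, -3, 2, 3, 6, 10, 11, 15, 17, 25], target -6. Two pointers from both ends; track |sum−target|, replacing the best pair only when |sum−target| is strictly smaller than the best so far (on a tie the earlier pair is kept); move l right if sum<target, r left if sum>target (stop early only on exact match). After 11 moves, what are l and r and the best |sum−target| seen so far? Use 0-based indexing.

l=3, r=4, best |Δ|=1

[0,12] -15+25=10 d=16 * → r--
[0,11] -15+17=2 d=8 * → r--
[0,10] -15+15=0 d=6 * → r--
[0,9] -15+11=-4 d=2 * → r--
[0,8] -15+10=-5 d=1 * → r--
[0,7] -15+6=-9 d=3 → l++
[1,7] -11+6=-5 d=1 → r--
[1,6] -11+3=-8 d=2 → l++
[2,6] -10+3=-7 d=1 → l++
[3,6] -4+3=-1 d=5 → r--
[3,5] -4+2=-2 d=4 → r--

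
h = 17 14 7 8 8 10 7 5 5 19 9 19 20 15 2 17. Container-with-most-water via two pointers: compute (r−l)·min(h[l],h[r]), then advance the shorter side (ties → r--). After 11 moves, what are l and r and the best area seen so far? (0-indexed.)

l=8, r=12, best area=255

l=0 r=15: min(17,17)*15=255 best=255 *, r--
l=0 r=14: min(17,2)*14=28 best=255, r--
l=0 r=13: min(17,15)*13=195 best=255, r--
l=0 r=12: min(17,20)*12=204 best=255, l++
l=1 r=12: min(14,20)*11=154 best=255, l++
l=2 r=12: min(7,20)*10=70 best=255, l++
l=3 r=12: min(8,20)*9=72 best=255, l++
l=4 r=12: min(8,20)*8=64 best=255, l++
l=5 r=12: min(10,20)*7=70 best=255, l++
l=6 r=12: min(7,20)*6=42 best=255, l++
l=7 r=12: min(5,20)*5=25 best=255, l++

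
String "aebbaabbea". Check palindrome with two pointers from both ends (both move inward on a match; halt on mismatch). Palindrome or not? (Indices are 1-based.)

l=1 r=10: 'a'=='a', l++,r--
l=2 r=9: 'e'=='e', l++,r--
l=3 r=8: 'b'=='b', l++,r--
l=4 r=7: 'b'=='b', l++,r--
l=5 r=6: 'a'=='a', l++,r--

palindrome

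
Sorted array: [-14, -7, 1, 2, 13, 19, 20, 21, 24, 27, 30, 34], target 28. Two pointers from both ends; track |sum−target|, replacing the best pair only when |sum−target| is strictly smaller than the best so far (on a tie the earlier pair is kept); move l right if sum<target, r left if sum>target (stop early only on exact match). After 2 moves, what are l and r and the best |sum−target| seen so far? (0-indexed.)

[0,11] -14+34=20 d=8 * → l++
[1,11] -7+34=27 d=1 * → l++

l=2, r=11, best |Δ|=1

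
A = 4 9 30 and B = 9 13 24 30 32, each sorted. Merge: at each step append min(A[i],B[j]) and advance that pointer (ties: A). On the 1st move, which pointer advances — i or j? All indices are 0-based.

[i=0,j=0] A[i]=4<=B[j]=9 take 4 → i++

i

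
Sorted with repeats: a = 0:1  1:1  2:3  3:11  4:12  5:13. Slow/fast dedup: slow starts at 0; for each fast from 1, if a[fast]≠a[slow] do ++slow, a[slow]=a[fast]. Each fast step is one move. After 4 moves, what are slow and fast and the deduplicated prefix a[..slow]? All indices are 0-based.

slow=3, fast=5, prefix=[1, 3, 11, 12]

(s=0,f=1) a[fast]=1=a[slow] dup → fast++
(s=0,f=2) a[fast]=3≠a[slow]=1 write a[1]=3 → slow++,fast++
(s=1,f=3) a[fast]=11≠a[slow]=3 write a[2]=11 → slow++,fast++
(s=2,f=4) a[fast]=12≠a[slow]=11 write a[3]=12 → slow++,fast++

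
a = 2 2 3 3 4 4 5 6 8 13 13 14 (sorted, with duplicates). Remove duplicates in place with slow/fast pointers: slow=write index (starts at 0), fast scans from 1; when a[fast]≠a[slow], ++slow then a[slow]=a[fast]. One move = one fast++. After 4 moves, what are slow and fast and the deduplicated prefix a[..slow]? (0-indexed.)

slow=0 fast=1: a[fast]=2=a[slow] dup, fast++
slow=0 fast=2: a[fast]=3≠a[slow]=2 write a[1]=3, slow++,fast++
slow=1 fast=3: a[fast]=3=a[slow] dup, fast++
slow=1 fast=4: a[fast]=4≠a[slow]=3 write a[2]=4, slow++,fast++

slow=2, fast=5, prefix=[2, 3, 4]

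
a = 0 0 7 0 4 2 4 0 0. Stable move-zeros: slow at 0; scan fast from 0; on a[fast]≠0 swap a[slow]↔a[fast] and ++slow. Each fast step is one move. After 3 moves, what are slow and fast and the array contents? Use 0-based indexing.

slow=1, fast=3, a=[7, 0, 0, 0, 4, 2, 4, 0, 0]

slow=0 fast=0: a[fast]=0, fast++
slow=0 fast=1: a[fast]=0, fast++
slow=0 fast=2: a[fast]=7≠0 swap→a[0]=7, slow++,fast++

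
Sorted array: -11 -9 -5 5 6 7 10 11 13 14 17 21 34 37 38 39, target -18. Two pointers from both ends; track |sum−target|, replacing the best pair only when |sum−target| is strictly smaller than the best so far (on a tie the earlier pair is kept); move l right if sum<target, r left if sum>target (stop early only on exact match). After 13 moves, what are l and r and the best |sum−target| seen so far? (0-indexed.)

l=0, r=2, best |Δ|=12

l=0 r=15: -11+39=28 d=46 *, r--
l=0 r=14: -11+38=27 d=45 *, r--
l=0 r=13: -11+37=26 d=44 *, r--
l=0 r=12: -11+34=23 d=41 *, r--
l=0 r=11: -11+21=10 d=28 *, r--
l=0 r=10: -11+17=6 d=24 *, r--
l=0 r=9: -11+14=3 d=21 *, r--
l=0 r=8: -11+13=2 d=20 *, r--
l=0 r=7: -11+11=0 d=18 *, r--
l=0 r=6: -11+10=-1 d=17 *, r--
l=0 r=5: -11+7=-4 d=14 *, r--
l=0 r=4: -11+6=-5 d=13 *, r--
l=0 r=3: -11+5=-6 d=12 *, r--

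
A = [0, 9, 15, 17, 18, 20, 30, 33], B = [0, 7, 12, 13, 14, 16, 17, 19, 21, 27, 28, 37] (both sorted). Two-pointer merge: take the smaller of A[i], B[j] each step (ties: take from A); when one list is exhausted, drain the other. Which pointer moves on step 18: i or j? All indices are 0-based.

i

[i=0,j=0] A[i]=0<=B[j]=0 take 0 → i++
[i=1,j=0] A[i]=9>B[j]=0 take 0 → j++
[i=1,j=1] A[i]=9>B[j]=7 take 7 → j++
[i=1,j=2] A[i]=9<=B[j]=12 take 9 → i++
[i=2,j=2] A[i]=15>B[j]=12 take 12 → j++
[i=2,j=3] A[i]=15>B[j]=13 take 13 → j++
[i=2,j=4] A[i]=15>B[j]=14 take 14 → j++
[i=2,j=5] A[i]=15<=B[j]=16 take 15 → i++
[i=3,j=5] A[i]=17>B[j]=16 take 16 → j++
[i=3,j=6] A[i]=17<=B[j]=17 take 17 → i++
[i=4,j=6] A[i]=18>B[j]=17 take 17 → j++
[i=4,j=7] A[i]=18<=B[j]=19 take 18 → i++
[i=5,j=7] A[i]=20>B[j]=19 take 19 → j++
[i=5,j=8] A[i]=20<=B[j]=21 take 20 → i++
[i=6,j=8] A[i]=30>B[j]=21 take 21 → j++
[i=6,j=9] A[i]=30>B[j]=27 take 27 → j++
[i=6,j=10] A[i]=30>B[j]=28 take 28 → j++
[i=6,j=11] A[i]=30<=B[j]=37 take 30 → i++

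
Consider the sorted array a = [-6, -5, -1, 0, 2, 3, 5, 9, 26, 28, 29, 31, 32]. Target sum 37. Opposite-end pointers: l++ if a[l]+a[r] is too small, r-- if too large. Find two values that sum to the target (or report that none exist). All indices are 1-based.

l=1 r=13: -6+32=26 <37, l++
l=2 r=13: -5+32=27 <37, l++
l=3 r=13: -1+32=31 <37, l++
l=4 r=13: 0+32=32 <37, l++
l=5 r=13: 2+32=34 <37, l++
l=6 r=13: 3+32=35 <37, l++
l=7 r=13: 5+32=37, found

(5, 32)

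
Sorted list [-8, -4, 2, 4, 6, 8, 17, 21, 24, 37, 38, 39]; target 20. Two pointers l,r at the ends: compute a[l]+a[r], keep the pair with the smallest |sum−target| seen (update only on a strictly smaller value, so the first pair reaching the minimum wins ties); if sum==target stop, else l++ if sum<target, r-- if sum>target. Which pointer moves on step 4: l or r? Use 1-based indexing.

l

l=1 r=12: -8+39=31 d=11 *, r--
l=1 r=11: -8+38=30 d=10 *, r--
l=1 r=10: -8+37=29 d=9 *, r--
l=1 r=9: -8+24=16 d=4 *, l++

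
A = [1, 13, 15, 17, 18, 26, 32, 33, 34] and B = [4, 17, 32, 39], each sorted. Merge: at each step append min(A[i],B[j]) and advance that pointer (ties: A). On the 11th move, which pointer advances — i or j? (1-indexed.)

i

[i=1,j=1] A[i]=1<=B[j]=4 take 1 → i++
[i=2,j=1] A[i]=13>B[j]=4 take 4 → j++
[i=2,j=2] A[i]=13<=B[j]=17 take 13 → i++
[i=3,j=2] A[i]=15<=B[j]=17 take 15 → i++
[i=4,j=2] A[i]=17<=B[j]=17 take 17 → i++
[i=5,j=2] A[i]=18>B[j]=17 take 17 → j++
[i=5,j=3] A[i]=18<=B[j]=32 take 18 → i++
[i=6,j=3] A[i]=26<=B[j]=32 take 26 → i++
[i=7,j=3] A[i]=32<=B[j]=32 take 32 → i++
[i=8,j=3] A[i]=33>B[j]=32 take 32 → j++
[i=8,j=4] A[i]=33<=B[j]=39 take 33 → i++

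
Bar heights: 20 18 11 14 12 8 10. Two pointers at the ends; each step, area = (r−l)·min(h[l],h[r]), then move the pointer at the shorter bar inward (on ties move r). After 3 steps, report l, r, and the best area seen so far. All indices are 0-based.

[0,6] min(20,10)*6=60 best=60 * → r--
[0,5] min(20,8)*5=40 best=60 → r--
[0,4] min(20,12)*4=48 best=60 → r--

l=0, r=3, best area=60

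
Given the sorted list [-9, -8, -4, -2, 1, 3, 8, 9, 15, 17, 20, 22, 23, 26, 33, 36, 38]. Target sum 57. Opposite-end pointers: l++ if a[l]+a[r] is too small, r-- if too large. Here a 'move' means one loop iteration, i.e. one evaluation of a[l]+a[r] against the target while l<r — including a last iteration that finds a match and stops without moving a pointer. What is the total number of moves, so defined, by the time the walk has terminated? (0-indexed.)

l=0 r=16: -9+38=29 <57, l++
l=1 r=16: -8+38=30 <57, l++
l=2 r=16: -4+38=34 <57, l++
l=3 r=16: -2+38=36 <57, l++
l=4 r=16: 1+38=39 <57, l++
l=5 r=16: 3+38=41 <57, l++
l=6 r=16: 8+38=46 <57, l++
l=7 r=16: 9+38=47 <57, l++
l=8 r=16: 15+38=53 <57, l++
l=9 r=16: 17+38=55 <57, l++
l=10 r=16: 20+38=58 >57, r--
l=10 r=15: 20+36=56 <57, l++
l=11 r=15: 22+36=58 >57, r--
l=11 r=14: 22+33=55 <57, l++
l=12 r=14: 23+33=56 <57, l++
l=13 r=14: 26+33=59 >57, r--

16 moves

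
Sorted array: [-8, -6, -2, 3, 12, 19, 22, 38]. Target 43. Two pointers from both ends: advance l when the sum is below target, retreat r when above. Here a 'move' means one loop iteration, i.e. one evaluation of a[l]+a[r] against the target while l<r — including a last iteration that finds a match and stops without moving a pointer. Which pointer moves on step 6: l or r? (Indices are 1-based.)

l

[1,8] -8+38=30 <43 → l++
[2,8] -6+38=32 <43 → l++
[3,8] -2+38=36 <43 → l++
[4,8] 3+38=41 <43 → l++
[5,8] 12+38=50 >43 → r--
[5,7] 12+22=34 <43 → l++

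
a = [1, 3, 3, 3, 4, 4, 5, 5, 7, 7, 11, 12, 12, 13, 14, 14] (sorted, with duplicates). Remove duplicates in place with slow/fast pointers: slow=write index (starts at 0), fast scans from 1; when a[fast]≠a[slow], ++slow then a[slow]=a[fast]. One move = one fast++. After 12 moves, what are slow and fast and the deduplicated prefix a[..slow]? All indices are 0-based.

slow=6, fast=13, prefix=[1, 3, 4, 5, 7, 11, 12]

(s=0,f=1) a[fast]=3≠a[slow]=1 write a[1]=3 → slow++,fast++
(s=1,f=2) a[fast]=3=a[slow] dup → fast++
(s=1,f=3) a[fast]=3=a[slow] dup → fast++
(s=1,f=4) a[fast]=4≠a[slow]=3 write a[2]=4 → slow++,fast++
(s=2,f=5) a[fast]=4=a[slow] dup → fast++
(s=2,f=6) a[fast]=5≠a[slow]=4 write a[3]=5 → slow++,fast++
(s=3,f=7) a[fast]=5=a[slow] dup → fast++
(s=3,f=8) a[fast]=7≠a[slow]=5 write a[4]=7 → slow++,fast++
(s=4,f=9) a[fast]=7=a[slow] dup → fast++
(s=4,f=10) a[fast]=11≠a[slow]=7 write a[5]=11 → slow++,fast++
(s=5,f=11) a[fast]=12≠a[slow]=11 write a[6]=12 → slow++,fast++
(s=6,f=12) a[fast]=12=a[slow] dup → fast++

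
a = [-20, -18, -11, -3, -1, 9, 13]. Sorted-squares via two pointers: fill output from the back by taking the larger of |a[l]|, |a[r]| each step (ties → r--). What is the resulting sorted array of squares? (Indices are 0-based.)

l=0 r=6: |-20|>|13| out[6]=400, l++
l=1 r=6: |-18|>|13| out[5]=324, l++
l=2 r=6: |-11|<=|13| out[4]=169, r--
l=2 r=5: |-11|>|9| out[3]=121, l++
l=3 r=5: |-3|<=|9| out[2]=81, r--
l=3 r=4: |-3|>|-1| out[1]=9, l++
l=4 r=4: |-1|<=|-1| out[0]=1, r--

[1, 9, 81, 121, 169, 324, 400]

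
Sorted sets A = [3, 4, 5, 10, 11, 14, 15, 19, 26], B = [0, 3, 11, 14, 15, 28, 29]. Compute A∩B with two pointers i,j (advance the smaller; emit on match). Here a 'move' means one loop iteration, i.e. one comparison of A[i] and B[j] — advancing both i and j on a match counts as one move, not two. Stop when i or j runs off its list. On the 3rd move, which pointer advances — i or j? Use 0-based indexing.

i

i=0 j=0: 3>0, j++
i=0 j=1: 3==3 emit, i++,j++
i=1 j=2: 4<11, i++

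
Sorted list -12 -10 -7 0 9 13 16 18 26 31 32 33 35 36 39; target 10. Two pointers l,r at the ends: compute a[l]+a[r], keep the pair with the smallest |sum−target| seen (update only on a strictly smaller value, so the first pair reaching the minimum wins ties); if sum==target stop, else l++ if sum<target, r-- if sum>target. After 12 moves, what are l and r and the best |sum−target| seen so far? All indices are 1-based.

l=1 r=15: -12+39=27 d=17 *, r--
l=1 r=14: -12+36=24 d=14 *, r--
l=1 r=13: -12+35=23 d=13 *, r--
l=1 r=12: -12+33=21 d=11 *, r--
l=1 r=11: -12+32=20 d=10 *, r--
l=1 r=10: -12+31=19 d=9 *, r--
l=1 r=9: -12+26=14 d=4 *, r--
l=1 r=8: -12+18=6 d=4, l++
l=2 r=8: -10+18=8 d=2 *, l++
l=3 r=8: -7+18=11 d=1 *, r--
l=3 r=7: -7+16=9 d=1, l++
l=4 r=7: 0+16=16 d=6, r--

l=4, r=6, best |Δ|=1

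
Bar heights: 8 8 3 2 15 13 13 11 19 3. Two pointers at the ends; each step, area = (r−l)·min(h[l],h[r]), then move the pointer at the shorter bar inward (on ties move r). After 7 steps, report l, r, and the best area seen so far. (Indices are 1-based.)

l=1 r=10: min(8,3)*9=27 best=27 *, r--
l=1 r=9: min(8,19)*8=64 best=64 *, l++
l=2 r=9: min(8,19)*7=56 best=64, l++
l=3 r=9: min(3,19)*6=18 best=64, l++
l=4 r=9: min(2,19)*5=10 best=64, l++
l=5 r=9: min(15,19)*4=60 best=64, l++
l=6 r=9: min(13,19)*3=39 best=64, l++

l=7, r=9, best area=64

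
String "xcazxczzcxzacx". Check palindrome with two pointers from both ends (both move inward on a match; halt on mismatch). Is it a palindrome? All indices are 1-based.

l=1 r=14: 'x'=='x', l++,r--
l=2 r=13: 'c'=='c', l++,r--
l=3 r=12: 'a'=='a', l++,r--
l=4 r=11: 'z'=='z', l++,r--
l=5 r=10: 'x'=='x', l++,r--
l=6 r=9: 'c'=='c', l++,r--
l=7 r=8: 'z'=='z', l++,r--

palindrome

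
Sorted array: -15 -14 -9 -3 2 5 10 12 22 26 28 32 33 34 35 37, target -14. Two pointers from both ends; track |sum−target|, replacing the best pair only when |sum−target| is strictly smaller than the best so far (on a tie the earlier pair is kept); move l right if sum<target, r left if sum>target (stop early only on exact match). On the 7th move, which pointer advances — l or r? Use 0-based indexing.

r

[0,15] -15+37=22 d=36 * → r--
[0,14] -15+35=20 d=34 * → r--
[0,13] -15+34=19 d=33 * → r--
[0,12] -15+33=18 d=32 * → r--
[0,11] -15+32=17 d=31 * → r--
[0,10] -15+28=13 d=27 * → r--
[0,9] -15+26=11 d=25 * → r--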